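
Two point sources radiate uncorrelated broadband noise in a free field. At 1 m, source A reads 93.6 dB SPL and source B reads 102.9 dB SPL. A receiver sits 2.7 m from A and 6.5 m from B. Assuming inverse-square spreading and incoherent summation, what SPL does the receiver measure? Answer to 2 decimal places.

At the listener: L_A = 93.6 − 20·log₁₀(2.7) = 84.973 dB; L_B = 102.9 − 20·log₁₀(6.5) = 86.642 dB.
Combined: 10·log₁₀(10^(84.973/10)+10^(86.642/10)) = 88.90 dB SPL.

88.90 dB SPL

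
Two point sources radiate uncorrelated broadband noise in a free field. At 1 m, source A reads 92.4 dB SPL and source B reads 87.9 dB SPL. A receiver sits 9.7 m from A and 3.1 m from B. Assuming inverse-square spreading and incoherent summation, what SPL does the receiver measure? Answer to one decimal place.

79.2 dB SPL

At the listener: L_A = 92.4 − 20·log₁₀(9.7) = 72.66 dB; L_B = 87.9 − 20·log₁₀(3.1) = 78.07 dB.
Combined: 10·log₁₀(10^(72.66/10)+10^(78.07/10)) = 79.2 dB SPL.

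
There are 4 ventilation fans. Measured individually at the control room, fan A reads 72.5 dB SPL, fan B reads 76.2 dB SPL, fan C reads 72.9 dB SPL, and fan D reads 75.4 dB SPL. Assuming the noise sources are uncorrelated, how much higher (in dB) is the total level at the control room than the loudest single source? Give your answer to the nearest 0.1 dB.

4.4 dB

Incoherent sources sum as intensities:
L_total = 10·log₁₀(10^(72.5/10) + 10^(76.2/10) + 10^(72.9/10) + 10^(75.4/10)) = 80.56 dB SPL.
Excess over the loudest (76.2 dB): 80.56 − 76.2 = 4.4 dB.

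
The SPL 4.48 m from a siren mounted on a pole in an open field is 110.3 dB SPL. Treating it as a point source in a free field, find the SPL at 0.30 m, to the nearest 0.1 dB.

133.8 dB SPL

For a point source in a free field, ΔL = −20·log₁₀(d₂/d₁).
ΔL = −20·log₁₀(0.30/4.48) = 23.48 dB, so L₂ = 110.3 + (23.48) = 133.8 dB SPL.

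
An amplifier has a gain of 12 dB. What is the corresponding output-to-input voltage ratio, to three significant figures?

Voltage ratio = 10^(dB/20).
10^(12/20) = 10^(0.6000) = 3.98.

3.98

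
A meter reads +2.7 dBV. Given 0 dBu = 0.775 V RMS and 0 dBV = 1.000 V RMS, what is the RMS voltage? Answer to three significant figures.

1.36 V

V = 1.000 V × 10^(+2.7/20).
= 1.000 × 1.365 = 1.36 V.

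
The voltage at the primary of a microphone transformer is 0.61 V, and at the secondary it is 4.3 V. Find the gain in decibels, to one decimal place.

17.0 dB

For a voltage ratio, dB = 20·log₁₀(V₂/V₁).
20·log₁₀(4.3/0.61) = 20·log₁₀(7.049) = 17.0 dB.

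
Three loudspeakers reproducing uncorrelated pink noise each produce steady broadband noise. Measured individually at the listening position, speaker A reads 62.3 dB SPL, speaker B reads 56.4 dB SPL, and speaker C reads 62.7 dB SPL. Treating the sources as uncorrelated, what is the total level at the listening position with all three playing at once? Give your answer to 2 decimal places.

Incoherent sources sum as intensities:
L_total = 10·log₁₀(10^(62.3/10) + 10^(56.4/10) + 10^(62.7/10)) = 10·log₁₀(3997000) = 66.02 dB SPL.

66.02 dB SPL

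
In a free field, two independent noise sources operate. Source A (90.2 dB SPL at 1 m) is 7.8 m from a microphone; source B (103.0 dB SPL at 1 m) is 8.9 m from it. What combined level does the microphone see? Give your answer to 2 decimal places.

At the listener: L_A = 90.2 − 20·log₁₀(7.8) = 72.358 dB; L_B = 103.0 − 20·log₁₀(8.9) = 84.012 dB.
Combined: 10·log₁₀(10^(72.358/10)+10^(84.012/10)) = 84.30 dB SPL.

84.30 dB SPL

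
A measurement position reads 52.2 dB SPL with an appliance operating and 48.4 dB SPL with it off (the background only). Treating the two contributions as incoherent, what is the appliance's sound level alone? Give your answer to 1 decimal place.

Remove the background by subtracting linear intensities:
L_src = 10·log₁₀(10^(52.2/10) − 10^(48.4/10)) = 10·log₁₀(96780) = 49.9 dB SPL.

49.9 dB SPL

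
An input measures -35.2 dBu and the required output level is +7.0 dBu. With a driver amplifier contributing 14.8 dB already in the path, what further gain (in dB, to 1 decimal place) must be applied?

The required make-up gain is the shortfall in the dB sum.
G = +7.0 − (-35.2) − 14.8 = 27.4 dB.

27.4 dB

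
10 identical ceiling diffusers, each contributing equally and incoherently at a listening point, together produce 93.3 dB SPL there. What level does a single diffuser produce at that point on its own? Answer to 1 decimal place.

10 equal incoherent sources add 10·log₁₀(10) = 10.00 dB over one source.
L_one = 93.3 − 10.00 = 83.3 dB SPL.

83.3 dB SPL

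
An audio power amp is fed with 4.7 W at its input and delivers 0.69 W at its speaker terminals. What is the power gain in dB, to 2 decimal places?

-8.33 dB

Power is a power quantity, so gain = 10·log₁₀(P_out/P_in).
10·log₁₀(0.69/4.7) = 10·log₁₀(0.1468) = -8.33 dB.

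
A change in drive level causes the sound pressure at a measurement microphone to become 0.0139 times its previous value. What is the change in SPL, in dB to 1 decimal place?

Sound pressure is an amplitude quantity: ΔL = 20·log₁₀(p₂/p₁).
20·log₁₀(0.0139) = -37.1 dB.

-37.1 dB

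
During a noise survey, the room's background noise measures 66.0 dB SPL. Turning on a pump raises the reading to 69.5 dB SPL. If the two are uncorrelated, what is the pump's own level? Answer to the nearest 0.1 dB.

Remove the background by subtracting linear intensities:
L_src = 10·log₁₀(10^(69.5/10) − 10^(66.0/10)) = 10·log₁₀(4931000) = 66.9 dB SPL.

66.9 dB SPL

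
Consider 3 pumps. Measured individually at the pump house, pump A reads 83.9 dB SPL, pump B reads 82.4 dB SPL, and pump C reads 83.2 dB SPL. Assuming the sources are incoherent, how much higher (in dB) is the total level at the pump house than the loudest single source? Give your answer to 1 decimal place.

4.1 dB

Uncorrelated sources add in intensity (power), not in dB.
L_total = 10·log₁₀(10^(83.9/10) + 10^(82.4/10) + 10^(83.2/10)) = 87.98 dB SPL.
Excess over the loudest (83.9 dB): 87.98 − 83.9 = 4.1 dB.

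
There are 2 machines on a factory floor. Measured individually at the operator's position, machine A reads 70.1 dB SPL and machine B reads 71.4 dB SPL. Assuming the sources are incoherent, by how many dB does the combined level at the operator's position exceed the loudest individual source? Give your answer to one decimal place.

2.4 dB

Incoherent sources sum as intensities:
L_total = 10·log₁₀(10^(70.1/10) + 10^(71.4/10)) = 73.81 dB SPL.
Excess over the loudest (71.4 dB): 73.81 − 71.4 = 2.4 dB.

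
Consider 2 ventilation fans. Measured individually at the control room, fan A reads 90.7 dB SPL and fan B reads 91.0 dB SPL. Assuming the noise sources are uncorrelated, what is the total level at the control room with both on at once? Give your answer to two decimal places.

Uncorrelated sources add in intensity (power), not in dB.
L_total = 10·log₁₀(10^(90.7/10) + 10^(91.0/10)) = 10·log₁₀(2434000000) = 93.86 dB SPL.

93.86 dB SPL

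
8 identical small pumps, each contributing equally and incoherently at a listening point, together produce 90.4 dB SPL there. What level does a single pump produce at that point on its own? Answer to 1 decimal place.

81.4 dB SPL

8 equal incoherent sources add 10·log₁₀(8) = 9.03 dB over one source.
L_one = 90.4 − 9.03 = 81.4 dB SPL.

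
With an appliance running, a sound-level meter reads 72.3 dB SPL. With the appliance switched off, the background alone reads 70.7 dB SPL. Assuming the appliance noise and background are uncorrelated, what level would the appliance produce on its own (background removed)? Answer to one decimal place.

67.2 dB SPL

Subtract intensities: L_src = 10·log₁₀(10^(L_total/10) − 10^(L_bg/10)).
L_src = 10·log₁₀(10^(72.3/10) − 10^(70.7/10)) = 10·log₁₀(5233000) = 67.2 dB SPL.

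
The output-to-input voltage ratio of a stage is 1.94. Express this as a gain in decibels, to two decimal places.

Voltage is an amplitude quantity, so gain = 20·log₁₀(V_out/V_in).
20·log₁₀(1.94) = 5.76 dB.

5.76 dB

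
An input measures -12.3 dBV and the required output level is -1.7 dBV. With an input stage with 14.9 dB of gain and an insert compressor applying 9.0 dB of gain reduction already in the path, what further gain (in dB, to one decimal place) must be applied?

The required make-up gain is the shortfall in the dB sum.
G = -1.7 − (-12.3) − 14.9 + 9.0 = 4.7 dB.

4.7 dB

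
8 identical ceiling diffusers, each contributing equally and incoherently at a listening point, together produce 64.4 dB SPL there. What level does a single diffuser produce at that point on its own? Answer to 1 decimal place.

8 equal incoherent sources add 10·log₁₀(8) = 9.03 dB over one source.
L_one = 64.4 − 9.03 = 55.4 dB SPL.

55.4 dB SPL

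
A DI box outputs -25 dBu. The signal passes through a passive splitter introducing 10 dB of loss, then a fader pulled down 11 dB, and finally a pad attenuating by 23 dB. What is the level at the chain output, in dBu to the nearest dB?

Cascaded gains and losses add directly in dB.
-25 − 10 − 11 − 23 = -69 dBu.

-69 dBu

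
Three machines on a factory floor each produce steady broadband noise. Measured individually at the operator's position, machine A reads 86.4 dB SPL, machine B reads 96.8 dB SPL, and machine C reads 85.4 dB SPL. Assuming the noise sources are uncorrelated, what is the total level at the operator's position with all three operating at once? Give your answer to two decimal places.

Incoherent sources sum as intensities:
L_total = 10·log₁₀(10^(86.4/10) + 10^(96.8/10) + 10^(85.4/10)) = 10·log₁₀(5570000000) = 97.46 dB SPL.

97.46 dB SPL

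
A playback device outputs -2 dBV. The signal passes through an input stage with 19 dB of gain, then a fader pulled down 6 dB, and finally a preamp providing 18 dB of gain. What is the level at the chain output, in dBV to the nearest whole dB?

+29 dBV

Cascaded gains and losses add directly in dB.
-2 + 19 − 6 + 18 = +29 dBV.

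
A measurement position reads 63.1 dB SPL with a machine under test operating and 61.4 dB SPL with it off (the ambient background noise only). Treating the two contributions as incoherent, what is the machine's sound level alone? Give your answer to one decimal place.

Remove the background by subtracting linear intensities:
L_src = 10·log₁₀(10^(63.1/10) − 10^(61.4/10)) = 10·log₁₀(661400) = 58.2 dB SPL.

58.2 dB SPL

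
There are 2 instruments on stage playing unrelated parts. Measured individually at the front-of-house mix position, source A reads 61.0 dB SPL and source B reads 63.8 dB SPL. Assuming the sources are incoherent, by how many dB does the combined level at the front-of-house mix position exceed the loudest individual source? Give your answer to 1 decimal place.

1.8 dB

Incoherent sources sum as intensities:
L_total = 10·log₁₀(10^(61.0/10) + 10^(63.8/10)) = 65.63 dB SPL.
Excess over the loudest (63.8 dB): 65.63 − 63.8 = 1.8 dB.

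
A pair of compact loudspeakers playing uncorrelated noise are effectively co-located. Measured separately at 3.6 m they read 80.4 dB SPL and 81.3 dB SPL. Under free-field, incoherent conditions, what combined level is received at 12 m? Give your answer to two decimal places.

Combined at 3.6 m: 10·log₁₀(10^(80.4/10)+10^(81.3/10)) = 83.884 dB SPL.
Then apply −20·log₁₀(12/3.6) = -10.458 dB → 73.43 dB SPL.

73.43 dB SPL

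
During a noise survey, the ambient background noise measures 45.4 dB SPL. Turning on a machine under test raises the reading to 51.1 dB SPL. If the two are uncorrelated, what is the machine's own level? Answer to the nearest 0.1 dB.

49.7 dB SPL

Subtract intensities: L_src = 10·log₁₀(10^(L_total/10) − 10^(L_bg/10)).
L_src = 10·log₁₀(10^(51.1/10) − 10^(45.4/10)) = 10·log₁₀(94150) = 49.7 dB SPL.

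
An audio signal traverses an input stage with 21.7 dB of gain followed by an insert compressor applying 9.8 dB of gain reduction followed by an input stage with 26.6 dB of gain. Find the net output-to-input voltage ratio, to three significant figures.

Net gain = 21.7 + (−9.8) + 26.6 = 38.5 dB.
Voltage ratio = 10^(38.5/20) = 84.1.

84.1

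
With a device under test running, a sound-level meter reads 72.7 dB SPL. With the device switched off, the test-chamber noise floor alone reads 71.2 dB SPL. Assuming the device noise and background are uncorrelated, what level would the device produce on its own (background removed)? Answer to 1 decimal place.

Remove the background by subtracting linear intensities:
L_src = 10·log₁₀(10^(72.7/10) − 10^(71.2/10)) = 10·log₁₀(5438000) = 67.4 dB SPL.

67.4 dB SPL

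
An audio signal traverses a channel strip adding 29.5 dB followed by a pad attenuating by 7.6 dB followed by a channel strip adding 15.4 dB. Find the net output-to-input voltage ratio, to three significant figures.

73.3

Net gain = 29.5 + (−7.6) + 15.4 = 37.3 dB.
Voltage ratio = 10^(37.3/20) = 73.3.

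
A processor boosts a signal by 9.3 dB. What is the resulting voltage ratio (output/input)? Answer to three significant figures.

2.92

Voltage ratio = 10^(dB/20).
10^(9.3/20) = 10^(0.4650) = 2.92.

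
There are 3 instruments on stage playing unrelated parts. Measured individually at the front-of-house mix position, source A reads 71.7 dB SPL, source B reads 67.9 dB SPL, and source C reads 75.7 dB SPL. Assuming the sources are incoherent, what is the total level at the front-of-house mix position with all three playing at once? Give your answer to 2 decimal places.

77.64 dB SPL

Add the sources as powers (linear), then convert back to dB:
L_total = 10·log₁₀(10^(71.7/10) + 10^(67.9/10) + 10^(75.7/10)) = 10·log₁₀(58110000) = 77.64 dB SPL.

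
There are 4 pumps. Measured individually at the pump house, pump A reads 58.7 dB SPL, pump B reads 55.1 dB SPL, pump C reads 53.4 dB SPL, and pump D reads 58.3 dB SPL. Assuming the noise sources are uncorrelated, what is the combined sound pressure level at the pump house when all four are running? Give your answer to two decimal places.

Add the sources as powers (linear), then convert back to dB:
L_total = 10·log₁₀(10^(58.7/10) + 10^(55.1/10) + 10^(53.4/10) + 10^(58.3/10)) = 10·log₁₀(1960000) = 62.92 dB SPL.

62.92 dB SPL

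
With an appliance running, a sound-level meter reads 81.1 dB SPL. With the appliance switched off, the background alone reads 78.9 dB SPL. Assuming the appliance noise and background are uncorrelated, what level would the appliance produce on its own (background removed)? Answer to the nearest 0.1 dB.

77.1 dB SPL

Subtract intensities: L_src = 10·log₁₀(10^(L_total/10) − 10^(L_bg/10)).
L_src = 10·log₁₀(10^(81.1/10) − 10^(78.9/10)) = 10·log₁₀(51200000) = 77.1 dB SPL.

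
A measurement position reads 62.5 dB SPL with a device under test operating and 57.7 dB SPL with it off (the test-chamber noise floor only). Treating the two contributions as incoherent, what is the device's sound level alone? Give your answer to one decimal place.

Subtract intensities: L_src = 10·log₁₀(10^(L_total/10) − 10^(L_bg/10)).
L_src = 10·log₁₀(10^(62.5/10) − 10^(57.7/10)) = 10·log₁₀(1189000) = 60.8 dB SPL.

60.8 dB SPL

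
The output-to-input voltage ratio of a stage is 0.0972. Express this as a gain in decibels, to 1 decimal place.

-20.2 dB

Voltage is an amplitude quantity, so gain = 20·log₁₀(V_out/V_in).
20·log₁₀(0.0972) = -20.2 dB.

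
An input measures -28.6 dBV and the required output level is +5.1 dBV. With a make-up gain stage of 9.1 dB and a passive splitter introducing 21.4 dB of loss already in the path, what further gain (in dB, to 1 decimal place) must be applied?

The required make-up gain is the shortfall in the dB sum.
G = +5.1 − (-28.6) − 9.1 + 21.4 = 46.0 dB.

46.0 dB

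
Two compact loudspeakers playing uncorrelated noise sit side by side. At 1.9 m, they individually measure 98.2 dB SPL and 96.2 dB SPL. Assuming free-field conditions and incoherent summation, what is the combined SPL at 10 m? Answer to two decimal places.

Combined at 1.9 m: 10·log₁₀(10^(98.2/10)+10^(96.2/10)) = 100.324 dB SPL.
Then apply −20·log₁₀(10/1.9) = -14.425 dB → 85.90 dB SPL.

85.90 dB SPL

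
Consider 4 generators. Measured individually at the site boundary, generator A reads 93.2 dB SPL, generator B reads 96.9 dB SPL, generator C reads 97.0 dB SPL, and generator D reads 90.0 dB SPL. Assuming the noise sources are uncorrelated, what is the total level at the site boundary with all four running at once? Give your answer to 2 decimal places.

101.14 dB SPL

Add the sources as powers (linear), then convert back to dB:
L_total = 10·log₁₀(10^(93.2/10) + 10^(96.9/10) + 10^(97.0/10) + 10^(90.0/10)) = 10·log₁₀(12999000000) = 101.14 dB SPL.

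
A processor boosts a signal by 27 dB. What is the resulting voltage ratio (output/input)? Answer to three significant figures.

22.4

Voltage ratio = 10^(dB/20).
10^(27/20) = 10^(1.350) = 22.4.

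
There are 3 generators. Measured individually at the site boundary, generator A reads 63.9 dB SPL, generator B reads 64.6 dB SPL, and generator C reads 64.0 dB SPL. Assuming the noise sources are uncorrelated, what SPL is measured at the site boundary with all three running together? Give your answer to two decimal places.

Uncorrelated sources add in intensity (power), not in dB.
L_total = 10·log₁₀(10^(63.9/10) + 10^(64.6/10) + 10^(64.0/10)) = 10·log₁₀(7851000) = 68.95 dB SPL.

68.95 dB SPL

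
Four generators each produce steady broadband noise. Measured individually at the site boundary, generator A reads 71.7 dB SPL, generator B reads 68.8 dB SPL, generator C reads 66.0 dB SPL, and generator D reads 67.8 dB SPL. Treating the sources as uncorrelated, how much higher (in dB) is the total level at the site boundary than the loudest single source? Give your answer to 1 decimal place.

3.4 dB

Add the sources as powers (linear), then convert back to dB:
L_total = 10·log₁₀(10^(71.7/10) + 10^(68.8/10) + 10^(66.0/10) + 10^(67.8/10)) = 75.10 dB SPL.
Excess over the loudest (71.7 dB): 75.10 − 71.7 = 3.4 dB.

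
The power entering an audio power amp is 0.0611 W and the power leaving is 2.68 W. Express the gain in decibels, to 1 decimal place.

16.4 dB

Power ratio → dB uses the 10·log₁₀ form:
10·log₁₀(2.68/0.0611) = 10·log₁₀(43.86) = 16.4 dB.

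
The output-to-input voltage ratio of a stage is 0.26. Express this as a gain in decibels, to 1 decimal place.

Voltage ratio → dB uses the 20·log₁₀ form:
20·log₁₀(0.26) = -11.7 dB.

-11.7 dB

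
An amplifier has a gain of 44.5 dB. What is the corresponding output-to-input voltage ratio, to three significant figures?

168

Voltage ratio = 10^(dB/20).
10^(44.5/20) = 10^(2.225) = 168.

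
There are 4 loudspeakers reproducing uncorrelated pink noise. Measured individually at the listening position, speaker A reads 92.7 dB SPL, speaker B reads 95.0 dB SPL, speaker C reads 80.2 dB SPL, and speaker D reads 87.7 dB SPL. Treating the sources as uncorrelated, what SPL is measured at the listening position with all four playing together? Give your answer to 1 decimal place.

97.6 dB SPL

Uncorrelated sources add in intensity (power), not in dB.
L_total = 10·log₁₀(10^(92.7/10) + 10^(95.0/10) + 10^(80.2/10) + 10^(87.7/10)) = 10·log₁₀(5718000000) = 97.6 dB SPL.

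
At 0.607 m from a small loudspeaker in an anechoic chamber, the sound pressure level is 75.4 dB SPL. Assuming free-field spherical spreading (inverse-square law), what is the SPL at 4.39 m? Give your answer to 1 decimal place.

58.2 dB SPL

For a point source in a free field, ΔL = −20·log₁₀(d₂/d₁).
ΔL = −20·log₁₀(4.39/0.607) = -17.19 dB, so L₂ = 75.4 + (-17.19) = 58.2 dB SPL.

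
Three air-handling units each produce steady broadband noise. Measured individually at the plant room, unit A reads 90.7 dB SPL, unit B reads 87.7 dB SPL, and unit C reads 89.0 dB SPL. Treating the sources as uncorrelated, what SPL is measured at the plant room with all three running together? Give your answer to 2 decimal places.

94.08 dB SPL

Add the sources as powers (linear), then convert back to dB:
L_total = 10·log₁₀(10^(90.7/10) + 10^(87.7/10) + 10^(89.0/10)) = 10·log₁₀(2558000000) = 94.08 dB SPL.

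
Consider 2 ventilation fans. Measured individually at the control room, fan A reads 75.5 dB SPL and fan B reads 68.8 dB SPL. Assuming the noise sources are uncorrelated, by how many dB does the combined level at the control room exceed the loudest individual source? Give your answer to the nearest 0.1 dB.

0.8 dB

Add the sources as powers (linear), then convert back to dB:
L_total = 10·log₁₀(10^(75.5/10) + 10^(68.8/10)) = 76.34 dB SPL.
Excess over the loudest (75.5 dB): 76.34 − 75.5 = 0.8 dB.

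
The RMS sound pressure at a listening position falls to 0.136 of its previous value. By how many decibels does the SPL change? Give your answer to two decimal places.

-17.33 dB

Sound pressure is an amplitude quantity: ΔL = 20·log₁₀(p₂/p₁).
20·log₁₀(0.136) = -17.33 dB.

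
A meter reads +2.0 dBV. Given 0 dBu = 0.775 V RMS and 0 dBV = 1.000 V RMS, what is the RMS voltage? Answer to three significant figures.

V = 1.000 V × 10^(+2.0/20).
= 1.000 × 1.259 = 1.26 V.

1.26 V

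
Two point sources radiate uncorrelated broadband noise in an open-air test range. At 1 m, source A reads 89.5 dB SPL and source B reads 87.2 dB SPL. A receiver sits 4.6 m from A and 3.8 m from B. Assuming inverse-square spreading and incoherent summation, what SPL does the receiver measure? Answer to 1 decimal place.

At the listener: L_A = 89.5 − 20·log₁₀(4.6) = 76.24 dB; L_B = 87.2 − 20·log₁₀(3.8) = 75.60 dB.
Combined: 10·log₁₀(10^(76.24/10)+10^(75.60/10)) = 78.9 dB SPL.

78.9 dB SPL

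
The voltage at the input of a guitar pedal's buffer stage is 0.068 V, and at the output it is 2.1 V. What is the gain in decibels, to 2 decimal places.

29.79 dB

Voltage ratio → dB uses the 20·log₁₀ form:
20·log₁₀(2.1/0.068) = 20·log₁₀(30.88) = 29.79 dB.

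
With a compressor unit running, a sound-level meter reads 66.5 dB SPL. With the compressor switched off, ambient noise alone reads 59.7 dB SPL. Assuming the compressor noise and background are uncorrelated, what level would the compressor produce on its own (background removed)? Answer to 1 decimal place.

65.5 dB SPL

Subtract intensities: L_src = 10·log₁₀(10^(L_total/10) − 10^(L_bg/10)).
L_src = 10·log₁₀(10^(66.5/10) − 10^(59.7/10)) = 10·log₁₀(3534000) = 65.5 dB SPL.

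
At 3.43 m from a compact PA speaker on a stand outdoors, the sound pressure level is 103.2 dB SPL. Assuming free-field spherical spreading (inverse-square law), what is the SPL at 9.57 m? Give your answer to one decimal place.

94.3 dB SPL

Inverse-square spreading gives ΔL = −20·log₁₀(d₂/d₁).
ΔL = −20·log₁₀(9.57/3.43) = -8.91 dB, so L₂ = 103.2 + (-8.91) = 94.3 dB SPL.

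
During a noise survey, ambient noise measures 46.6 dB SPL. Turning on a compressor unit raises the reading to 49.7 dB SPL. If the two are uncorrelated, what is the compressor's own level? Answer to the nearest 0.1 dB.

Remove the background by subtracting linear intensities:
L_src = 10·log₁₀(10^(49.7/10) − 10^(46.6/10)) = 10·log₁₀(47620) = 46.8 dB SPL.

46.8 dB SPL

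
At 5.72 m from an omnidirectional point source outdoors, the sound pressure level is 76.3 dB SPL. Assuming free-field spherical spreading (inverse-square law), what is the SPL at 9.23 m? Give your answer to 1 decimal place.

Inverse-square spreading gives ΔL = −20·log₁₀(d₂/d₁).
ΔL = −20·log₁₀(9.23/5.72) = -4.16 dB, so L₂ = 76.3 + (-4.16) = 72.1 dB SPL.

72.1 dB SPL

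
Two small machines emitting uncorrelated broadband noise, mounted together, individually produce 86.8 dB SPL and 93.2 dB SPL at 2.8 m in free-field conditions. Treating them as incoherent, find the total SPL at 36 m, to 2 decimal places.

71.91 dB SPL

Combined at 2.8 m: 10·log₁₀(10^(86.8/10)+10^(93.2/10)) = 94.096 dB SPL.
Then apply −20·log₁₀(36/2.8) = -22.183 dB → 71.91 dB SPL.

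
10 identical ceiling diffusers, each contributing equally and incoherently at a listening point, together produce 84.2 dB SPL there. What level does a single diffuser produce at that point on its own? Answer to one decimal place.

10 equal incoherent sources add 10·log₁₀(10) = 10.00 dB over one source.
L_one = 84.2 − 10.00 = 74.2 dB SPL.

74.2 dB SPL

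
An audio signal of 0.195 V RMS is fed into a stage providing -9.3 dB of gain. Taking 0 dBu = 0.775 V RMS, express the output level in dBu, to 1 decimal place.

Input level: 20·log₁₀(0.195/0.775) = -11.99 dBu.
Output: -11.99 − 9.3 = -21.3 dBu.

-21.3 dBu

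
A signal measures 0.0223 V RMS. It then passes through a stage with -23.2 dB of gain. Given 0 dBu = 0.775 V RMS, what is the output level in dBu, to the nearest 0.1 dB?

-54.0 dBu

Input level: 20·log₁₀(0.0223/0.775) = -30.82 dBu.
Output: -30.82 − 23.2 = -54.0 dBu.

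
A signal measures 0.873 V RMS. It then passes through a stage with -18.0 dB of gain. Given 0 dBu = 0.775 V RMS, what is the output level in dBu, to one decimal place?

-17.0 dBu

Input level: 20·log₁₀(0.873/0.775) = 1.03 dBu.
Output: 1.03 − 18.0 = -17.0 dBu.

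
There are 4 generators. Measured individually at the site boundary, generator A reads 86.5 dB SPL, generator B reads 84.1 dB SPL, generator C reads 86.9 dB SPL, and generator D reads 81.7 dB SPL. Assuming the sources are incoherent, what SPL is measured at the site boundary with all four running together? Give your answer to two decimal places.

Incoherent sources sum as intensities:
L_total = 10·log₁₀(10^(86.5/10) + 10^(84.1/10) + 10^(86.9/10) + 10^(81.7/10)) = 10·log₁₀(1341000000) = 91.28 dB SPL.

91.28 dB SPL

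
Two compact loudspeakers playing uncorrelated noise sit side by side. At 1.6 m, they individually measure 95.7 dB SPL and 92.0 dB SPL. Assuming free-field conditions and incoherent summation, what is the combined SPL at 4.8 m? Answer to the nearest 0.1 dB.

Combined at 1.6 m: 10·log₁₀(10^(95.7/10)+10^(92.0/10)) = 97.24 dB SPL.
Then apply −20·log₁₀(4.8/1.6) = -9.54 dB → 87.7 dB SPL.

87.7 dB SPL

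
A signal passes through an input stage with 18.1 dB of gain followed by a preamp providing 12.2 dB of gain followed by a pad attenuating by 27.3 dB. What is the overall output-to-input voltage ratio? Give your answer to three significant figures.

1.41

Net gain = 18.1 + 12.2 + (−27.3) = 3.0 dB.
Voltage ratio = 10^(3.0/20) = 1.41.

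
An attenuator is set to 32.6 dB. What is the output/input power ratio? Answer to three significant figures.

Power ratio = 10^(dB/10).
10^(-32.6/10) = 10^(-3.260) = 0.000550.

0.000550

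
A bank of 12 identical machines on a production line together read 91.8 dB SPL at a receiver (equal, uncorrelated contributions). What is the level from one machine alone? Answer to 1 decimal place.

81.0 dB SPL

12 equal incoherent sources add 10·log₁₀(12) = 10.79 dB over one source.
L_one = 91.8 − 10.79 = 81.0 dB SPL.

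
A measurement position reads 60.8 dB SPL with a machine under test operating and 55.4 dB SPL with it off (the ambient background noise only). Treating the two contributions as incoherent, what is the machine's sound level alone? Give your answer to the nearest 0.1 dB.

Remove the background by subtracting linear intensities:
L_src = 10·log₁₀(10^(60.8/10) − 10^(55.4/10)) = 10·log₁₀(855500) = 59.3 dB SPL.

59.3 dB SPL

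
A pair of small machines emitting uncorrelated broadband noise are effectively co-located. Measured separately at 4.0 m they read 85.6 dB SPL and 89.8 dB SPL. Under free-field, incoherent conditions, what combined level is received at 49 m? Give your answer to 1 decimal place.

Combined at 4.0 m: 10·log₁₀(10^(85.6/10)+10^(89.8/10)) = 91.20 dB SPL.
Then apply −20·log₁₀(49/4.0) = -21.76 dB → 69.4 dB SPL.

69.4 dB SPL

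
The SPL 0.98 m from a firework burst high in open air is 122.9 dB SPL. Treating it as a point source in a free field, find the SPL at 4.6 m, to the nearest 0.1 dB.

Inverse-square spreading gives ΔL = −20·log₁₀(d₂/d₁).
ΔL = −20·log₁₀(4.6/0.98) = -13.43 dB, so L₂ = 122.9 + (-13.43) = 109.5 dB SPL.

109.5 dB SPL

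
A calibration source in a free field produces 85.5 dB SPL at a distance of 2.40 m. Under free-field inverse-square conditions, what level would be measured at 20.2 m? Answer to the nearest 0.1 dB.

Inverse-square spreading gives ΔL = −20·log₁₀(d₂/d₁).
ΔL = −20·log₁₀(20.2/2.40) = -18.50 dB, so L₂ = 85.5 + (-18.50) = 67.0 dB SPL.

67.0 dB SPL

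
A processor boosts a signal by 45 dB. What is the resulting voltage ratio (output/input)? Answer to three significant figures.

178

Voltage ratio = 10^(dB/20).
10^(45/20) = 10^(2.250) = 178.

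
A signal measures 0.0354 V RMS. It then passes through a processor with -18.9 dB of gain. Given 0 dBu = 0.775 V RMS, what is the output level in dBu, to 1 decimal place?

Input level: 20·log₁₀(0.0354/0.775) = -26.81 dBu.
Output: -26.81 − 18.9 = -45.7 dBu.

-45.7 dBu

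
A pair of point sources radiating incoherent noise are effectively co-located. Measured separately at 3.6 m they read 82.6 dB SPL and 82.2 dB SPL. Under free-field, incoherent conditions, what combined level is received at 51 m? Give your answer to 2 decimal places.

Combined at 3.6 m: 10·log₁₀(10^(82.6/10)+10^(82.2/10)) = 85.415 dB SPL.
Then apply −20·log₁₀(51/3.6) = -23.025 dB → 62.39 dB SPL.

62.39 dB SPL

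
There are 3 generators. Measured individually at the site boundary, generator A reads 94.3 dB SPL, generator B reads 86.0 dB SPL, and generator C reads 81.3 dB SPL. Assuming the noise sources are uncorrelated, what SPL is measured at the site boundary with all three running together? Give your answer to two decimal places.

Uncorrelated sources add in intensity (power), not in dB.
L_total = 10·log₁₀(10^(94.3/10) + 10^(86.0/10) + 10^(81.3/10)) = 10·log₁₀(3225000000) = 95.08 dB SPL.

95.08 dB SPL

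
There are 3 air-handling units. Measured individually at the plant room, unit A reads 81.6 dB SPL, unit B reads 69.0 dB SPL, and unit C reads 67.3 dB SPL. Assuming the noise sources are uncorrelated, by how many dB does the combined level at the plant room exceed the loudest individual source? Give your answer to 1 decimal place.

Add the sources as powers (linear), then convert back to dB:
L_total = 10·log₁₀(10^(81.6/10) + 10^(69.0/10) + 10^(67.3/10)) = 81.98 dB SPL.
Excess over the loudest (81.6 dB): 81.98 − 81.6 = 0.4 dB.

0.4 dB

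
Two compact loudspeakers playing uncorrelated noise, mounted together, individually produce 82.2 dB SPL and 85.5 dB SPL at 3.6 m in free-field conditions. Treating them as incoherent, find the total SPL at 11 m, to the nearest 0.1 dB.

77.5 dB SPL

Combined at 3.6 m: 10·log₁₀(10^(82.2/10)+10^(85.5/10)) = 87.17 dB SPL.
Then apply −20·log₁₀(11/3.6) = -9.70 dB → 77.5 dB SPL.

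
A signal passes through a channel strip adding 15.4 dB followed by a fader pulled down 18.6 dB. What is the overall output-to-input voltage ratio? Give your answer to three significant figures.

Net gain = 15.4 + (−18.6) = -3.2 dB.
Voltage ratio = 10^(-3.2/20) = 0.692.

0.692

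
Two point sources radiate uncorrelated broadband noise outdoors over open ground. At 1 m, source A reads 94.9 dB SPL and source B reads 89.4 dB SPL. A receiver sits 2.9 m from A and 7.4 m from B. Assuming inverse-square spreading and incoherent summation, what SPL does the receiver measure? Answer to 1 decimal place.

85.8 dB SPL

At the listener: L_A = 94.9 − 20·log₁₀(2.9) = 85.65 dB; L_B = 89.4 − 20·log₁₀(7.4) = 72.02 dB.
Combined: 10·log₁₀(10^(85.65/10)+10^(72.02/10)) = 85.8 dB SPL.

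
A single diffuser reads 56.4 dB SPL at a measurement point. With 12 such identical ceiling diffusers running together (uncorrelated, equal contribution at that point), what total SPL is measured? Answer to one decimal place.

12 equal incoherent sources raise the level by 10·log₁₀(12) = 10.79 dB.
L_total = 56.4 + 10.79 = 67.2 dB SPL.

67.2 dB SPL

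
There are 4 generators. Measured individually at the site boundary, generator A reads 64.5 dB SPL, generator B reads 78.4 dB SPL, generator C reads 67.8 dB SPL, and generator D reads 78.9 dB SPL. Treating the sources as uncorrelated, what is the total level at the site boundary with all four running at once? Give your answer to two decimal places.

Add the sources as powers (linear), then convert back to dB:
L_total = 10·log₁₀(10^(64.5/10) + 10^(78.4/10) + 10^(67.8/10) + 10^(78.9/10)) = 10·log₁₀(155700000) = 81.92 dB SPL.

81.92 dB SPL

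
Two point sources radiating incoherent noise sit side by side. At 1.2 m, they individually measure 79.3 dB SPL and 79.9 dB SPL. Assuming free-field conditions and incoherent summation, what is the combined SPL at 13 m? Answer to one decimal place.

61.9 dB SPL

Combined at 1.2 m: 10·log₁₀(10^(79.3/10)+10^(79.9/10)) = 82.62 dB SPL.
Then apply −20·log₁₀(13/1.2) = -20.70 dB → 61.9 dB SPL.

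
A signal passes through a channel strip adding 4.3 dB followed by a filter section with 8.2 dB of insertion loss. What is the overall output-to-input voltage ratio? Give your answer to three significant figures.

0.638

Net gain = 4.3 + (−8.2) = -3.9 dB.
Voltage ratio = 10^(-3.9/20) = 0.638.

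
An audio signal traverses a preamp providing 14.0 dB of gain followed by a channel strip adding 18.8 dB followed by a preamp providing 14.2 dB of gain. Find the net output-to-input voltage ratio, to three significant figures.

Net gain = 14.0 + 18.8 + 14.2 = 47.0 dB.
Voltage ratio = 10^(47.0/20) = 224.

224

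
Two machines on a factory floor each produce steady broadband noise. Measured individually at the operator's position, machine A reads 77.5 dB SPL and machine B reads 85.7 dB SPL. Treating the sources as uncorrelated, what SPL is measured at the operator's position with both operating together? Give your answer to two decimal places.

86.31 dB SPL

Add the sources as powers (linear), then convert back to dB:
L_total = 10·log₁₀(10^(77.5/10) + 10^(85.7/10)) = 10·log₁₀(427800000) = 86.31 dB SPL.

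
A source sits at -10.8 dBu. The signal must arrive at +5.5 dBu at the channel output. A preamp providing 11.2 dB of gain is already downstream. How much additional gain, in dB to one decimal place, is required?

5.1 dB

The required make-up gain is the shortfall in the dB sum.
G = +5.5 − (-10.8) − 11.2 = 5.1 dB.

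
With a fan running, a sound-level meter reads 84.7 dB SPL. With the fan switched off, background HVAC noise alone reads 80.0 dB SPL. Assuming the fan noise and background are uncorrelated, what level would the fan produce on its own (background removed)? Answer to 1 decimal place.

82.9 dB SPL

Subtract intensities: L_src = 10·log₁₀(10^(L_total/10) − 10^(L_bg/10)).
L_src = 10·log₁₀(10^(84.7/10) − 10^(80.0/10)) = 10·log₁₀(195100000) = 82.9 dB SPL.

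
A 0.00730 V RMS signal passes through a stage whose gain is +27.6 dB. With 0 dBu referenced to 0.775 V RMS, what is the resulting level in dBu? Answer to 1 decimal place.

Input level: 20·log₁₀(0.00730/0.775) = -40.52 dBu.
Output: -40.52 + 27.6 = -12.9 dBu.

-12.9 dBu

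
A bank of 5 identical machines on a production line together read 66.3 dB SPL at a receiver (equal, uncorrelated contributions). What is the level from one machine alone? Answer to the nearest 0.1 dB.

5 equal incoherent sources add 10·log₁₀(5) = 6.99 dB over one source.
L_one = 66.3 − 6.99 = 59.3 dB SPL.

59.3 dB SPL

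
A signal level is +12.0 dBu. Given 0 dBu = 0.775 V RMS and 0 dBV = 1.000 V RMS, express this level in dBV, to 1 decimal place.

The offset between the scales is 20·log₁₀(0.775/1.000) = −2.214 dB.
So dBV = +12.0 − 2.214 = +9.8 dBV.

+9.8 dBV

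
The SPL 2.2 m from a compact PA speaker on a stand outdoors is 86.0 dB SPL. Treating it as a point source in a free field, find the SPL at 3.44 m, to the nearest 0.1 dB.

Inverse-square spreading gives ΔL = −20·log₁₀(d₂/d₁).
ΔL = −20·log₁₀(3.44/2.2) = -3.88 dB, so L₂ = 86.0 + (-3.88) = 82.1 dB SPL.

82.1 dB SPL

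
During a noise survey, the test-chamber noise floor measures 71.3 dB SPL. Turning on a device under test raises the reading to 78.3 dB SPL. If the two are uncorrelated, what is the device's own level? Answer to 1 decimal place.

77.3 dB SPL

Remove the background by subtracting linear intensities:
L_src = 10·log₁₀(10^(78.3/10) − 10^(71.3/10)) = 10·log₁₀(54120000) = 77.3 dB SPL.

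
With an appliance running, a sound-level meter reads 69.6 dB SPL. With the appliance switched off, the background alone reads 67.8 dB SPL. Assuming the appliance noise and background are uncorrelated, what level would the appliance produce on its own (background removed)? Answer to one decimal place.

Subtract intensities: L_src = 10·log₁₀(10^(L_total/10) − 10^(L_bg/10)).
L_src = 10·log₁₀(10^(69.6/10) − 10^(67.8/10)) = 10·log₁₀(3095000) = 64.9 dB SPL.

64.9 dB SPL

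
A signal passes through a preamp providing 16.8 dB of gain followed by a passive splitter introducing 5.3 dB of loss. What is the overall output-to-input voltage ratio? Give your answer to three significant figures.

3.76

Net gain = 16.8 + (−5.3) = 11.5 dB.
Voltage ratio = 10^(11.5/20) = 3.76.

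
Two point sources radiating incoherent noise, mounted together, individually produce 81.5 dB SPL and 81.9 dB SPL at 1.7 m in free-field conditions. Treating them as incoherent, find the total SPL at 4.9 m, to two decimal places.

Combined at 1.7 m: 10·log₁₀(10^(81.5/10)+10^(81.9/10)) = 84.715 dB SPL.
Then apply −20·log₁₀(4.9/1.7) = -9.195 dB → 75.52 dB SPL.

75.52 dB SPL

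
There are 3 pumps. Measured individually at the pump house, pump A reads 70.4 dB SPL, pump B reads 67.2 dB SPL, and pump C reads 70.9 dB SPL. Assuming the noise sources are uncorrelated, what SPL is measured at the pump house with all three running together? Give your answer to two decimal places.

74.55 dB SPL

Incoherent sources sum as intensities:
L_total = 10·log₁₀(10^(70.4/10) + 10^(67.2/10) + 10^(70.9/10)) = 10·log₁₀(28520000) = 74.55 dB SPL.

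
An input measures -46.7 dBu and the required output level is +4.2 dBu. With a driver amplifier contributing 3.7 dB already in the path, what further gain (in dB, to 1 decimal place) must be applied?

The required make-up gain is the shortfall in the dB sum.
G = +4.2 − (-46.7) − 3.7 = 47.2 dB.

47.2 dB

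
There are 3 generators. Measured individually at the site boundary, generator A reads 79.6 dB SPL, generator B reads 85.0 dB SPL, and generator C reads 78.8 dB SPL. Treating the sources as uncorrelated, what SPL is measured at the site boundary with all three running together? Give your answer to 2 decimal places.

Add the sources as powers (linear), then convert back to dB:
L_total = 10·log₁₀(10^(79.6/10) + 10^(85.0/10) + 10^(78.8/10)) = 10·log₁₀(483300000) = 86.84 dB SPL.

86.84 dB SPL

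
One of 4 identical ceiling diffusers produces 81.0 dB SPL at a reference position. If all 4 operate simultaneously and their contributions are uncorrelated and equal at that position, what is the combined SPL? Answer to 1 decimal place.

87.0 dB SPL

4 equal incoherent sources raise the level by 10·log₁₀(4) = 6.02 dB.
L_total = 81.0 + 6.02 = 87.0 dB SPL.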